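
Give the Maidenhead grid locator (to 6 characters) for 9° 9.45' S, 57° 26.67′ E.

LI80ru

Add 180° to longitude and 90° to latitude: 237.4445, 80.8425.
Field: lon ⌊237.4445/20⌋ = 11 → L; lat ⌊80.8425/10⌋ = 8 → I.
Square: lon ⌊17.4445/2⌋ = 8; lat ⌊0.8425/1⌋ = 0.
Subsquare: lon ⌊1.4445/0.0833333⌋ = 17 → r; lat ⌊0.8425/0.0416667⌋ = 20 → u.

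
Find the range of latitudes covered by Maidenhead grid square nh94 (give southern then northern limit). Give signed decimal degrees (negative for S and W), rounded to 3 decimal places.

-16.000, -15.000

Field N=13, H=7: +13·20° lon, +7·10° lat → SW at lon 80°, lat -20°.
Square 9, 4: +9·2° lon, +4·1° lat → SW at lon 98°, lat -16°.
Cell spans 2° lon × 1° lat.
south -16.000, north -15.000.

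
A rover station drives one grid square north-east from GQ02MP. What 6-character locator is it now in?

Longitude subsquare m = 12; +1 → 13 = n.
Latitude subsquare p = 15; +1 → 16 = q.

GQ02nq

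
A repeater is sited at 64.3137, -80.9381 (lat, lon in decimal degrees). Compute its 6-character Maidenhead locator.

Add 180° to longitude and 90° to latitude: 99.0619, 154.3137.
Field: 99.0619/20 → 4 → E, 154.3137/10 → 15 → P; chars EP.
Square: 19.0619/2 → 9, 4.3137/1 → 4; chars 94.
Subsquare: 1.0619/0.0833333 → 12 → m, 0.3137/0.0416667 → 7 → h; chars mh.

EP94mh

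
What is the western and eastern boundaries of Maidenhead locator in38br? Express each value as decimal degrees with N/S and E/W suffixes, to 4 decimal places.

13.9167° W, 13.8333° W

Field I=8, N=13: +8·20° lon, +13·10° lat → SW at lon -20°, lat 40°.
Square 3, 8: +3·2° lon, +8·1° lat → SW at lon -14°, lat 48°.
Subsquare b=1, r=17: +1·0.0833333° lon, +17·0.0416667° lat → SW at lon -13.9167°, lat 48.7083°.
Cell spans 0.0833333° lon × 0.0416667° lat.
west 13.9167° W, east 13.8333° W.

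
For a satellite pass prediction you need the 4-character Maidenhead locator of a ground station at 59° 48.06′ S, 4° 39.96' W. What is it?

ID70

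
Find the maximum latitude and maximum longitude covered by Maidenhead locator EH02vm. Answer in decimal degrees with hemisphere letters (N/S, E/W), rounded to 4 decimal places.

Field E=4, H=7: +4·20° lon, +7·10° lat → SW at lon -100°, lat -20°.
Square 0, 2: +0·2° lon, +2·1° lat → SW at lon -100°, lat -18°.
Subsquare v=21, m=12: +21·0.0833333° lon, +12·0.0416667° lat → SW at lon -98.25°, lat -17.5°.
Cell spans 0.0833333° lon × 0.0416667° lat. NE corner is SW corner plus one full cell.
latitude 17.4583° S, longitude 98.1667° W.

17.4583° S, 98.1667° W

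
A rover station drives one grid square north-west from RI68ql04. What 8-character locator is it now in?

Longitude extended square 0; −1 → -1, wraps to 9, carry into subsquare.
Longitude subsquare q = 16; −1 → 15 = p.
Latitude extended square 4; +1 → 5.

RI68pl95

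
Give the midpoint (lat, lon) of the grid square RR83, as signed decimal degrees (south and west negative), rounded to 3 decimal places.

Field R=17, R=17: +17·20° lon, +17·10° lat → SW at lon 160°, lat 80°.
Square 8, 3: +8·2° lon, +3·1° lat → SW at lon 176°, lat 83°.
Cell spans 2° lon × 1° lat. Centre is SW corner plus half of each.
latitude 83.500, longitude 177.000.

83.500, 177.000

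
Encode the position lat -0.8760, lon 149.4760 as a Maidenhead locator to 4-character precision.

QI49

Shift to the Maidenhead origin (180°W, 90°S): lon 329.48, lat 89.12.
Field: lon ⌊329.48/20⌋ = 16 → Q; lat ⌊89.12/10⌋ = 8 → I.
Square: lon ⌊9.48/2⌋ = 4; lat ⌊9.12/1⌋ = 9.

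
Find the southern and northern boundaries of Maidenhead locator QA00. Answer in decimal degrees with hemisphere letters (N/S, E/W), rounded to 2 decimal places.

90.00° S, 89.00° S

Field Q=16, A=0: +16·20° lon, +0·10° lat → SW at lon 140°, lat -90°.
Square 0, 0: +0·2° lon, +0·1° lat → SW at lon 140°, lat -90°.
Cell spans 2° lon × 1° lat.
south 90.00° S, north 89.00° S.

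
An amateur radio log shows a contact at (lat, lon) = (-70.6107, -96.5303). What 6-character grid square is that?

EB19rj

Offset from 180°W / 90°S: lon 83.4697°, lat 19.3893°.
Field (20°×10°, letters A–R): lon ⌊83.4697/20⌋ = 4 → E; lat ⌊19.3893/10⌋ = 1 → B.
Square (2°×1°, digits 0–9): lon ⌊3.4697/2⌋ = 1; lat ⌊9.3893/1⌋ = 9.
Subsquare (5′×2.5′, letters a–x): lon ⌊1.4697/0.0833333⌋ = 17 → r; lat ⌊0.3893/0.0416667⌋ = 9 → j.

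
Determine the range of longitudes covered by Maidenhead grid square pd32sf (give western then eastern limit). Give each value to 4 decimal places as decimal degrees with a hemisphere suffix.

127.5000° E, 127.5833° E

Field P=15, D=3: +15·20° lon, +3·10° lat → SW at lon 120°, lat -60°.
Square 3, 2: +3·2° lon, +2·1° lat → SW at lon 126°, lat -58°.
Subsquare s=18, f=5: +18·0.0833333° lon, +5·0.0416667° lat → SW at lon 127.5°, lat -57.7917°.
Cell spans 0.0833333° lon × 0.0416667° lat.
west 127.5000° E, east 127.5833° E.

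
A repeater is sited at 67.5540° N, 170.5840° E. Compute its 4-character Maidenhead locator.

Add 180° to longitude and 90° to latitude: 350.58, 157.55.
Field (20°×10°, letters A–R): lon ⌊350.58/20⌋ = 17 → R; lat ⌊157.55/10⌋ = 15 → P.
Square (2°×1°, digits 0–9): lon ⌊10.58/2⌋ = 5; lat ⌊7.55/1⌋ = 7.

RP57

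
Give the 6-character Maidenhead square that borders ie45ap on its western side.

Longitude subsquare a = 0; −1 → -1, wraps to 23 = x, carry into square.
Longitude square 4; −1 → 3.
The latitude characters are unchanged.

IE35xp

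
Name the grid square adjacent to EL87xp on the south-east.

EL97ao

Longitude subsquare x = 23; +1 → 24, wraps to 0 = a, carry into square.
Longitude square 8; +1 → 9.
Latitude subsquare p = 15; −1 → 14 = o.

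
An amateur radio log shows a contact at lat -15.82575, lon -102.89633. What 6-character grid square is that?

DH84ne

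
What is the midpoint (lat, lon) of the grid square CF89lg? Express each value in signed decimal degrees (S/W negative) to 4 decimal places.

-30.7292, -123.0417

Field C=2, F=5: +2·20° lon, +5·10° lat → SW at lon -140°, lat -40°.
Square 8, 9: +8·2° lon, +9·1° lat → SW at lon -124°, lat -31°.
Subsquare l=11, g=6: +11·0.0833333° lon, +6·0.0416667° lat → SW at lon -123.083°, lat -30.75°.
Cell spans 0.0833333° lon × 0.0416667° lat. Centre is SW corner plus half of each.
latitude -30.7292, longitude -123.0417.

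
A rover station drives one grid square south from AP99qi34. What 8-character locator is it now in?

AP99qi33

Latitude extended square 4; −1 → 3.
The longitude characters are unchanged.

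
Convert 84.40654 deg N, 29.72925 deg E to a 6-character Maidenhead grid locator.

KR44uj

Shift to the Maidenhead origin (180°W, 90°S): lon 209.7293, lat 174.4065.
Field: 209.7293/20 → 10 → K, 174.4065/10 → 17 → R; chars KR.
Square: 9.7293/2 → 4, 4.4065/1 → 4; chars 44.
Subsquare: 1.7293/0.0833333 → 20 → u, 0.4065/0.0416667 → 9 → j; chars uj.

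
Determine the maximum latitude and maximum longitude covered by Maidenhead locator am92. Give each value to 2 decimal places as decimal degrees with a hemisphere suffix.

33.00° N, 160.00° W

Field A=0, M=12: +0·20° lon, +12·10° lat → SW at lon -180°, lat 30°.
Square 9, 2: +9·2° lon, +2·1° lat → SW at lon -162°, lat 32°.
Cell spans 2° lon × 1° lat. NE corner is SW corner plus one full cell.
latitude 33.00° N, longitude 160.00° W.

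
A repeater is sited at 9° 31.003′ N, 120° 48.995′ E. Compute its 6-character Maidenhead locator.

PJ09jm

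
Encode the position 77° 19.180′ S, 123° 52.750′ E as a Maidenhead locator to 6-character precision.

Add 180° to longitude and 90° to latitude: 303.8792, 12.6803.
Field: lon ⌊303.8792/20⌋ = 15 → P; lat ⌊12.6803/10⌋ = 1 → B.
Square: lon ⌊3.8792/2⌋ = 1; lat ⌊2.6803/1⌋ = 2.
Subsquare: lon ⌊1.8792/0.0833333⌋ = 22 → w; lat ⌊0.6803/0.0416667⌋ = 16 → q.

PB12wq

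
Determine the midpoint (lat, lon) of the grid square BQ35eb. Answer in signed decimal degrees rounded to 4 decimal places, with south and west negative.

75.0625, -153.6250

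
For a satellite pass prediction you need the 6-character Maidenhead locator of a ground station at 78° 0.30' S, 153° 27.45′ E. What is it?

QB61rx

Add 180° to longitude and 90° to latitude: 333.4575, 11.9950.
Field: 333.4575/20 → 16 → Q, 11.9950/10 → 1 → B; chars QB.
Square: 13.4575/2 → 6, 1.9950/1 → 1; chars 61.
Subsquare: 1.4575/0.0833333 → 17 → r, 0.9950/0.0416667 → 23 → x; chars rx.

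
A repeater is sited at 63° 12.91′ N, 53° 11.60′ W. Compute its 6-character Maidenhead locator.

GP33jf

Shift to the Maidenhead origin (180°W, 90°S): lon 126.8067, lat 153.2152.
Field: 126.8067/20 → 6 → G, 153.2152/10 → 15 → P; chars GP.
Square: 6.8067/2 → 3, 3.2152/1 → 3; chars 33.
Subsquare: 0.8067/0.0833333 → 9 → j, 0.2152/0.0416667 → 5 → f; chars jf.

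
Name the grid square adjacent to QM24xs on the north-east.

Longitude subsquare x = 23; +1 → 24, wraps to 0 = a, carry into square.
Longitude square 2; +1 → 3.
Latitude subsquare s = 18; +1 → 19 = t.

QM34at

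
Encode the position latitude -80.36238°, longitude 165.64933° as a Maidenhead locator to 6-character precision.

RA29tp

Offset from 180°W / 90°S: lon 345.6493°, lat 9.6376°.
Field: 345.6493/20 → 17 → R, 9.6376/10 → 0 → A; chars RA.
Square: 5.6493/2 → 2, 9.6376/1 → 9; chars 29.
Subsquare: 1.6493/0.0833333 → 19 → t, 0.6376/0.0416667 → 15 → p; chars tp.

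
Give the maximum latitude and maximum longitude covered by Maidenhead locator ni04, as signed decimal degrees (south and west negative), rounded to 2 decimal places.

-5.00, 82.00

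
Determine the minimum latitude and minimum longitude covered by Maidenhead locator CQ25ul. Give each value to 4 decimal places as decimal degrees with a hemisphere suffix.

75.4583° N, 134.3333° W

Field C=2, Q=16: +2·20° lon, +16·10° lat → SW at lon -140°, lat 70°.
Square 2, 5: +2·2° lon, +5·1° lat → SW at lon -136°, lat 75°.
Subsquare u=20, l=11: +20·0.0833333° lon, +11·0.0416667° lat → SW at lon -134.333°, lat 75.4583°.
latitude 75.4583° N, longitude 134.3333° W.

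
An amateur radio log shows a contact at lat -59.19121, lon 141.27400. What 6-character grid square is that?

QD00pt

Offset from 180°W / 90°S: lon 321.2740°, lat 30.8088°.
Field (20°×10°, letters A–R): 321.2740/20 → 16 → Q, 30.8088/10 → 3 → D; chars QD.
Square (2°×1°, digits 0–9): 1.2740/2 → 0, 0.8088/1 → 0; chars 00.
Subsquare (5′×2.5′, letters a–x): 1.2740/0.0833333 → 15 → p, 0.8088/0.0416667 → 19 → t; chars pt.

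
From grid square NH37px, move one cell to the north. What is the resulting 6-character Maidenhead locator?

Latitude subsquare x = 23; +1 → 24, wraps to 0 = a, carry into square.
Latitude square 7; +1 → 8.
The longitude characters are unchanged.

NH38pa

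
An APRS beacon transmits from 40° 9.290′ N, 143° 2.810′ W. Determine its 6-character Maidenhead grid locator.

BN80ld

Offset from 180°W / 90°S: lon 36.9532°, lat 130.1548°.
Field: 36.9532/20 → 1 → B, 130.1548/10 → 13 → N; chars BN.
Square: 16.9532/2 → 8, 0.1548/1 → 0; chars 80.
Subsquare: 0.9532/0.0833333 → 11 → l, 0.1548/0.0416667 → 3 → d; chars ld.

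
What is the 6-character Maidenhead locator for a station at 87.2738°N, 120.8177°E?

Offset from 180°W / 90°S: lon 300.8177°, lat 177.2738°.
Field: 300.8177/20 → 15 → P, 177.2738/10 → 17 → R; chars PR.
Square: 0.8177/2 → 0, 7.2738/1 → 7; chars 07.
Subsquare: 0.8177/0.0833333 → 9 → j, 0.2738/0.0416667 → 6 → g; chars jg.

PR07jg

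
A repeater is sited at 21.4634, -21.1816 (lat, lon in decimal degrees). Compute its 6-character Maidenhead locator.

Shift to the Maidenhead origin (180°W, 90°S): lon 158.8184, lat 111.4634.
Field (20°×10°, letters A–R): lon ⌊158.8184/20⌋ = 7 → H; lat ⌊111.4634/10⌋ = 11 → L.
Square (2°×1°, digits 0–9): lon ⌊18.8184/2⌋ = 9; lat ⌊1.4634/1⌋ = 1.
Subsquare (5′×2.5′, letters a–x): lon ⌊0.8184/0.0833333⌋ = 9 → j; lat ⌊0.4634/0.0416667⌋ = 11 → l.

HL91jl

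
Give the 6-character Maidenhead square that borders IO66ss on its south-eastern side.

IO66tr

Longitude subsquare s = 18; +1 → 19 = t.
Latitude subsquare s = 18; −1 → 17 = r.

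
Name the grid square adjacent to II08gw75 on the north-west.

II08gw66

Longitude extended square 7; −1 → 6.
Latitude extended square 5; +1 → 6.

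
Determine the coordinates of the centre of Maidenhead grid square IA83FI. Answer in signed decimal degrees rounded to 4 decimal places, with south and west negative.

-86.6458, -3.5417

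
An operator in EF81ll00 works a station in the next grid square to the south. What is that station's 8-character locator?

EF81lk09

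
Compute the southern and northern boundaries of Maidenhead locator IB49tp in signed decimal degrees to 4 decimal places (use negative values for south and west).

Field I=8, B=1: +8·20° lon, +1·10° lat → SW at lon -20°, lat -80°.
Square 4, 9: +4·2° lon, +9·1° lat → SW at lon -12°, lat -71°.
Subsquare t=19, p=15: +19·0.0833333° lon, +15·0.0416667° lat → SW at lon -10.4167°, lat -70.375°.
Cell spans 0.0833333° lon × 0.0416667° lat.
south -70.3750, north -70.3333.

-70.3750, -70.3333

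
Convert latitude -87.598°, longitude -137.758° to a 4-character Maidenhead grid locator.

CA12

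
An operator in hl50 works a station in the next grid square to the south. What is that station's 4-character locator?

Latitude square 0; −1 → -1, wraps to 9, carry into field.
Latitude field L = 11; −1 → 10 = K.
The longitude characters are unchanged.

HK59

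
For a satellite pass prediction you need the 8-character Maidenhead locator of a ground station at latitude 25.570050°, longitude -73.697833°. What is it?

Offset from 180°W / 90°S: lon 106.30217°, lat 115.57005°.
Field: lon ⌊106.30217/20⌋ = 5 → F; lat ⌊115.57005/10⌋ = 11 → L.
Square: lon ⌊6.30217/2⌋ = 3; lat ⌊5.57005/1⌋ = 5.
Subsquare: lon ⌊0.30217/0.0833333⌋ = 3 → d; lat ⌊0.57005/0.0416667⌋ = 13 → n.
Extended square: lon ⌊0.05217/0.00833333⌋ = 6; lat ⌊0.02838/0.00416667⌋ = 6.

FL35dn66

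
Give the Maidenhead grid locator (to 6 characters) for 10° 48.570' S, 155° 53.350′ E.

QH79we

Shift to the Maidenhead origin (180°W, 90°S): lon 335.8892, lat 79.1905.
Field (20°×10°, letters A–R): lon ⌊335.8892/20⌋ = 16 → Q; lat ⌊79.1905/10⌋ = 7 → H.
Square (2°×1°, digits 0–9): lon ⌊15.8892/2⌋ = 7; lat ⌊9.1905/1⌋ = 9.
Subsquare (5′×2.5′, letters a–x): lon ⌊1.8892/0.0833333⌋ = 22 → w; lat ⌊0.1905/0.0416667⌋ = 4 → e.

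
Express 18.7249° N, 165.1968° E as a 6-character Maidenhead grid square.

Offset from 180°W / 90°S: lon 345.1968°, lat 108.7249°.
Field: 345.1968/20 → 17 → R, 108.7249/10 → 10 → K; chars RK.
Square: 5.1968/2 → 2, 8.7249/1 → 8; chars 28.
Subsquare: 1.1968/0.0833333 → 14 → o, 0.7249/0.0416667 → 17 → r; chars or.

RK28or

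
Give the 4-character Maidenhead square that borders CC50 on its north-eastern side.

Longitude square 5; +1 → 6.
Latitude square 0; +1 → 1.

CC61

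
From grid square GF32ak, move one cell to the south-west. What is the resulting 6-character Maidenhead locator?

Longitude subsquare a = 0; −1 → -1, wraps to 23 = x, carry into square.
Longitude square 3; −1 → 2.
Latitude subsquare k = 10; −1 → 9 = j.

GF22xj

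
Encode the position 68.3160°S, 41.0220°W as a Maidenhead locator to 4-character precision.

Offset from 180°W / 90°S: lon 138.98°, lat 21.68°.
Field: lon ⌊138.98/20⌋ = 6 → G; lat ⌊21.68/10⌋ = 2 → C.
Square: lon ⌊18.98/2⌋ = 9; lat ⌊1.68/1⌋ = 1.

GC91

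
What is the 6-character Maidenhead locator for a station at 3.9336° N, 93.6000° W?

Shift to the Maidenhead origin (180°W, 90°S): lon 86.4000, lat 93.9336.
Field: 86.4000/20 → 4 → E, 93.9336/10 → 9 → J; chars EJ.
Square: 6.4000/2 → 3, 3.9336/1 → 3; chars 33.
Subsquare: 0.4000/0.0833333 → 4 → e, 0.9336/0.0416667 → 22 → w; chars ew.

EJ33ew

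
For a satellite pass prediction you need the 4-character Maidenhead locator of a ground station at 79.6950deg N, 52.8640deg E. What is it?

Offset from 180°W / 90°S: lon 232.86°, lat 169.69°.
Field (20°×10°, letters A–R): 232.86/20 → 11 → L, 169.69/10 → 16 → Q; chars LQ.
Square (2°×1°, digits 0–9): 12.86/2 → 6, 9.69/1 → 9; chars 69.

LQ69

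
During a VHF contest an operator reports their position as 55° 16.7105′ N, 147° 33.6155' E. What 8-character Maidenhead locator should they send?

Shift to the Maidenhead origin (180°W, 90°S): lon 327.56026, lat 145.27851.
Field (20°×10°, letters A–R): lon ⌊327.56026/20⌋ = 16 → Q; lat ⌊145.27851/10⌋ = 14 → O.
Square (2°×1°, digits 0–9): lon ⌊7.56026/2⌋ = 3; lat ⌊5.27851/1⌋ = 5.
Subsquare (5′×2.5′, letters a–x): lon ⌊1.56026/0.0833333⌋ = 18 → s; lat ⌊0.27851/0.0416667⌋ = 6 → g.
Extended square (30″×15″, digits 0–9): lon ⌊0.06026/0.00833333⌋ = 7; lat ⌊0.02851/0.00416667⌋ = 6.

QO35sg76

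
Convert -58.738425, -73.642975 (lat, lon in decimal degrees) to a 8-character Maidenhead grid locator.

FD31eg22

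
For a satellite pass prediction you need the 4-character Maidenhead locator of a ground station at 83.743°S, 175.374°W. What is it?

AA26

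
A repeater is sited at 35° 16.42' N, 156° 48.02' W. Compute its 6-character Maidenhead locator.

Shift to the Maidenhead origin (180°W, 90°S): lon 23.1997, lat 125.2737.
Field (20°×10°, letters A–R): lon ⌊23.1997/20⌋ = 1 → B; lat ⌊125.2737/10⌋ = 12 → M.
Square (2°×1°, digits 0–9): lon ⌊3.1997/2⌋ = 1; lat ⌊5.2737/1⌋ = 5.
Subsquare (5′×2.5′, letters a–x): lon ⌊1.1997/0.0833333⌋ = 14 → o; lat ⌊0.2737/0.0416667⌋ = 6 → g.

BM15og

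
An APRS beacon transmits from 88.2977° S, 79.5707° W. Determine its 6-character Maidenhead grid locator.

FA01fq

Offset from 180°W / 90°S: lon 100.4293°, lat 1.7023°.
Field: lon ⌊100.4293/20⌋ = 5 → F; lat ⌊1.7023/10⌋ = 0 → A.
Square: lon ⌊0.4293/2⌋ = 0; lat ⌊1.7023/1⌋ = 1.
Subsquare: lon ⌊0.4293/0.0833333⌋ = 5 → f; lat ⌊0.7023/0.0416667⌋ = 16 → q.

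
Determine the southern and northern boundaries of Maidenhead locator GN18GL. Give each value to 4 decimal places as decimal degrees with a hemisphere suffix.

Field G=6, N=13: +6·20° lon, +13·10° lat → SW at lon -60°, lat 40°.
Square 1, 8: +1·2° lon, +8·1° lat → SW at lon -58°, lat 48°.
Subsquare g=6, l=11: +6·0.0833333° lon, +11·0.0416667° lat → SW at lon -57.5°, lat 48.4583°.
Cell spans 0.0833333° lon × 0.0416667° lat.
south 48.4583° N, north 48.5000° N.

48.4583° N, 48.5000° N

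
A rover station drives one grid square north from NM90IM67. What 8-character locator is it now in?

NM90im68

Latitude extended square 7; +1 → 8.
The longitude characters are unchanged.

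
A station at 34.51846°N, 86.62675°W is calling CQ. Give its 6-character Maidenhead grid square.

EM64qm

Add 180° to longitude and 90° to latitude: 93.3732, 124.5185.
Field: 93.3732/20 → 4 → E, 124.5185/10 → 12 → M; chars EM.
Square: 13.3732/2 → 6, 4.5185/1 → 4; chars 64.
Subsquare: 1.3732/0.0833333 → 16 → q, 0.5185/0.0416667 → 12 → m; chars qm.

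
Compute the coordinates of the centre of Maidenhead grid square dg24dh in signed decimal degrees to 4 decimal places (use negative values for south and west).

Field D=3, G=6: +3·20° lon, +6·10° lat → SW at lon -120°, lat -30°.
Square 2, 4: +2·2° lon, +4·1° lat → SW at lon -116°, lat -26°.
Subsquare d=3, h=7: +3·0.0833333° lon, +7·0.0416667° lat → SW at lon -115.75°, lat -25.7083°.
Cell spans 0.0833333° lon × 0.0416667° lat. Centre is SW corner plus half of each.
latitude -25.6875, longitude -115.7083.

-25.6875, -115.7083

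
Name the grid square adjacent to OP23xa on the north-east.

Longitude subsquare x = 23; +1 → 24, wraps to 0 = a, carry into square.
Longitude square 2; +1 → 3.
Latitude subsquare a = 0; +1 → 1 = b.

OP33ab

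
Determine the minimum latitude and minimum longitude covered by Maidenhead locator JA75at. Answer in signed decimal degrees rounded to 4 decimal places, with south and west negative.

-84.2083, 14.0000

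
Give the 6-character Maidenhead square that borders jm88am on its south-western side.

JM78xl

Longitude subsquare a = 0; −1 → -1, wraps to 23 = x, carry into square.
Longitude square 8; −1 → 7.
Latitude subsquare m = 12; −1 → 11 = l.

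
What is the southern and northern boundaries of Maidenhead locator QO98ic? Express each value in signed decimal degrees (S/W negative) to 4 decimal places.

Field Q=16, O=14: +16·20° lon, +14·10° lat → SW at lon 140°, lat 50°.
Square 9, 8: +9·2° lon, +8·1° lat → SW at lon 158°, lat 58°.
Subsquare i=8, c=2: +8·0.0833333° lon, +2·0.0416667° lat → SW at lon 158.667°, lat 58.0833°.
Cell spans 0.0833333° lon × 0.0416667° lat.
south 58.0833, north 58.1250.

58.0833, 58.1250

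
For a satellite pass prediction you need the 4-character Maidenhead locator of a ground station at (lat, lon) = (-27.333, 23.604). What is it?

KG12

Shift to the Maidenhead origin (180°W, 90°S): lon 203.60, lat 62.67.
Field (20°×10°, letters A–R): lon ⌊203.60/20⌋ = 10 → K; lat ⌊62.67/10⌋ = 6 → G.
Square (2°×1°, digits 0–9): lon ⌊3.60/2⌋ = 1; lat ⌊2.67/1⌋ = 2.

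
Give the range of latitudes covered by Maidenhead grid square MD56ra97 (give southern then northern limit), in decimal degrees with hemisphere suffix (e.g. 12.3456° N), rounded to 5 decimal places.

Field M=12, D=3: +12·20° lon, +3·10° lat → SW at lon 60°, lat -60°.
Square 5, 6: +5·2° lon, +6·1° lat → SW at lon 70°, lat -54°.
Subsquare r=17, a=0: +17·0.0833333° lon, +0·0.0416667° lat → SW at lon 71.4167°, lat -54°.
Extended square 9, 7: +9·0.00833333° lon, +7·0.00416667° lat → SW at lon 71.4917°, lat -53.9708°.
Cell spans 0.00833333° lon × 0.00416667° lat.
south 53.97083° S, north 53.96667° S.

53.97083° S, 53.96667° S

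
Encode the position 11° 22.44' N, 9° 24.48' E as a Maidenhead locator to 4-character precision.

JK41

Shift to the Maidenhead origin (180°W, 90°S): lon 189.41, lat 101.37.
Field: lon ⌊189.41/20⌋ = 9 → J; lat ⌊101.37/10⌋ = 10 → K.
Square: lon ⌊9.41/2⌋ = 4; lat ⌊1.37/1⌋ = 1.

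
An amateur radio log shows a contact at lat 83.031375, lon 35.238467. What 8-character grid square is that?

KR73oa87

Add 180° to longitude and 90° to latitude: 215.23847, 173.03137.
Field: 215.23847/20 → 10 → K, 173.03137/10 → 17 → R; chars KR.
Square: 15.23847/2 → 7, 3.03137/1 → 3; chars 73.
Subsquare: 1.23847/0.0833333 → 14 → o, 0.03137/0.0416667 → 0 → a; chars oa.
Extended square: 0.07180/0.00833333 → 8, 0.03137/0.00416667 → 7; chars 87.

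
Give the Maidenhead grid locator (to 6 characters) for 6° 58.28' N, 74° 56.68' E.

MJ76lx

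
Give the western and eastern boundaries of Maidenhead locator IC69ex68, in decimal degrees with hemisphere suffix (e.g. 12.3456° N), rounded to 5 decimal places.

7.61667° W, 7.60833° W

Field I=8, C=2: +8·20° lon, +2·10° lat → SW at lon -20°, lat -70°.
Square 6, 9: +6·2° lon, +9·1° lat → SW at lon -8°, lat -61°.
Subsquare e=4, x=23: +4·0.0833333° lon, +23·0.0416667° lat → SW at lon -7.66667°, lat -60.0417°.
Extended square 6, 8: +6·0.00833333° lon, +8·0.00416667° lat → SW at lon -7.61667°, lat -60.0083°.
Cell spans 0.00833333° lon × 0.00416667° lat.
west 7.61667° W, east 7.60833° W.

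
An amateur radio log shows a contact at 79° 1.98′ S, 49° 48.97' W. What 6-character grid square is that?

GB50cx

Offset from 180°W / 90°S: lon 130.1838°, lat 10.9670°.
Field: lon ⌊130.1838/20⌋ = 6 → G; lat ⌊10.9670/10⌋ = 1 → B.
Square: lon ⌊10.1838/2⌋ = 5; lat ⌊0.9670/1⌋ = 0.
Subsquare: lon ⌊0.1838/0.0833333⌋ = 2 → c; lat ⌊0.9670/0.0416667⌋ = 23 → x.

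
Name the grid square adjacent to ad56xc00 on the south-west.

AD56wb99

Longitude extended square 0; −1 → -1, wraps to 9, carry into subsquare.
Longitude subsquare x = 23; −1 → 22 = w.
Latitude extended square 0; −1 → -1, wraps to 9, carry into subsquare.
Latitude subsquare c = 2; −1 → 1 = b.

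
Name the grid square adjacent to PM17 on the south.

PM16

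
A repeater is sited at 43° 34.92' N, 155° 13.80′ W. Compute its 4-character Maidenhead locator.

BN23

Offset from 180°W / 90°S: lon 24.77°, lat 133.58°.
Field (20°×10°, letters A–R): lon ⌊24.77/20⌋ = 1 → B; lat ⌊133.58/10⌋ = 13 → N.
Square (2°×1°, digits 0–9): lon ⌊4.77/2⌋ = 2; lat ⌊3.58/1⌋ = 3.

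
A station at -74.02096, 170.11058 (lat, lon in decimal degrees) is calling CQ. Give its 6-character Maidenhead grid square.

RB55bx

Add 180° to longitude and 90° to latitude: 350.1106, 15.9790.
Field: 350.1106/20 → 17 → R, 15.9790/10 → 1 → B; chars RB.
Square: 10.1106/2 → 5, 5.9790/1 → 5; chars 55.
Subsquare: 0.1106/0.0833333 → 1 → b, 0.9790/0.0416667 → 23 → x; chars bx.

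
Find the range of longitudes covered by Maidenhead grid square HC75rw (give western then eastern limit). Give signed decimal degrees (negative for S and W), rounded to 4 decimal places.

Field H=7, C=2: +7·20° lon, +2·10° lat → SW at lon -40°, lat -70°.
Square 7, 5: +7·2° lon, +5·1° lat → SW at lon -26°, lat -65°.
Subsquare r=17, w=22: +17·0.0833333° lon, +22·0.0416667° lat → SW at lon -24.5833°, lat -64.0833°.
Cell spans 0.0833333° lon × 0.0416667° lat.
west -24.5833, east -24.5000.

-24.5833, -24.5000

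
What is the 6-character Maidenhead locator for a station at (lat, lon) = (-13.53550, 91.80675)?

Offset from 180°W / 90°S: lon 271.8067°, lat 76.4645°.
Field: 271.8067/20 → 13 → N, 76.4645/10 → 7 → H; chars NH.
Square: 11.8067/2 → 5, 6.4645/1 → 6; chars 56.
Subsquare: 1.8067/0.0833333 → 21 → v, 0.4645/0.0416667 → 11 → l; chars vl.

NH56vl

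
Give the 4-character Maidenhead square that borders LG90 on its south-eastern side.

MF09

Longitude square 9; +1 → 10, wraps to 0, carry into field.
Longitude field L = 11; +1 → 12 = M.
Latitude square 0; −1 → -1, wraps to 9, carry into field.
Latitude field G = 6; −1 → 5 = F.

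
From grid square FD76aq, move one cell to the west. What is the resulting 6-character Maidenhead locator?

FD66xq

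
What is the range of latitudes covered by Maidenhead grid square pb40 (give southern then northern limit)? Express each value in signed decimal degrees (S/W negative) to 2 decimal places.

-80.00, -79.00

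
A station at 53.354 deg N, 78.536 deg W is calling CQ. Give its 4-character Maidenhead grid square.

FO03

Offset from 180°W / 90°S: lon 101.46°, lat 143.35°.
Field (20°×10°, letters A–R): 101.46/20 → 5 → F, 143.35/10 → 14 → O; chars FO.
Square (2°×1°, digits 0–9): 1.46/2 → 0, 3.35/1 → 3; chars 03.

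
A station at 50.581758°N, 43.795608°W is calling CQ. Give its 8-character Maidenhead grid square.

GO80cn49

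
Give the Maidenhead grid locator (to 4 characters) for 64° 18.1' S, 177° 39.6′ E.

Add 180° to longitude and 90° to latitude: 357.66, 25.70.
Field: 357.66/20 → 17 → R, 25.70/10 → 2 → C; chars RC.
Square: 17.66/2 → 8, 5.70/1 → 5; chars 85.

RC85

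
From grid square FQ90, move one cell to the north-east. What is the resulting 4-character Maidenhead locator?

Longitude square 9; +1 → 10, wraps to 0, carry into field.
Longitude field F = 5; +1 → 6 = G.
Latitude square 0; +1 → 1.

GQ01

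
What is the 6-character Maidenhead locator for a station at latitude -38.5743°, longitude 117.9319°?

OF81xk

Shift to the Maidenhead origin (180°W, 90°S): lon 297.9319, lat 51.4257.
Field: 297.9319/20 → 14 → O, 51.4257/10 → 5 → F; chars OF.
Square: 17.9319/2 → 8, 1.4257/1 → 1; chars 81.
Subsquare: 1.9319/0.0833333 → 23 → x, 0.4257/0.0416667 → 10 → k; chars xk.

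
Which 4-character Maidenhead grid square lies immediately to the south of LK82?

LK81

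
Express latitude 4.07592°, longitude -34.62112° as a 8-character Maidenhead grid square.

HJ24qb58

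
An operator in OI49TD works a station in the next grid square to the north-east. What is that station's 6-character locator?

OI49ue

Longitude subsquare t = 19; +1 → 20 = u.
Latitude subsquare d = 3; +1 → 4 = e.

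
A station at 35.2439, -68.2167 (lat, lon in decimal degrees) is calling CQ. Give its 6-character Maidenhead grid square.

FM55vf

Shift to the Maidenhead origin (180°W, 90°S): lon 111.7833, lat 125.2439.
Field: 111.7833/20 → 5 → F, 125.2439/10 → 12 → M; chars FM.
Square: 11.7833/2 → 5, 5.2439/1 → 5; chars 55.
Subsquare: 1.7833/0.0833333 → 21 → v, 0.2439/0.0416667 → 5 → f; chars vf.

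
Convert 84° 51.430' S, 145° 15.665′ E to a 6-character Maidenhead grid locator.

QA25pd

Add 180° to longitude and 90° to latitude: 325.2611, 5.1428.
Field: lon ⌊325.2611/20⌋ = 16 → Q; lat ⌊5.1428/10⌋ = 0 → A.
Square: lon ⌊5.2611/2⌋ = 2; lat ⌊5.1428/1⌋ = 5.
Subsquare: lon ⌊1.2611/0.0833333⌋ = 15 → p; lat ⌊0.1428/0.0416667⌋ = 3 → d.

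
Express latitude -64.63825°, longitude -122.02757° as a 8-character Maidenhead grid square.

CC85xi66

Shift to the Maidenhead origin (180°W, 90°S): lon 57.97243, lat 25.36175.
Field: 57.97243/20 → 2 → C, 25.36175/10 → 2 → C; chars CC.
Square: 17.97243/2 → 8, 5.36175/1 → 5; chars 85.
Subsquare: 1.97243/0.0833333 → 23 → x, 0.36175/0.0416667 → 8 → i; chars xi.
Extended square: 0.05576/0.00833333 → 6, 0.02842/0.00416667 → 6; chars 66.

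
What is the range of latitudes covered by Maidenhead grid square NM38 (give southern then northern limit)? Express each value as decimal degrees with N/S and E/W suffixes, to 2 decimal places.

38.00° N, 39.00° N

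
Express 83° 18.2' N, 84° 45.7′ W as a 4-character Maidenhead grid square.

ER73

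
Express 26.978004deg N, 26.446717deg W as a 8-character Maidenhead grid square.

Shift to the Maidenhead origin (180°W, 90°S): lon 153.55328, lat 116.97800.
Field: lon ⌊153.55328/20⌋ = 7 → H; lat ⌊116.97800/10⌋ = 11 → L.
Square: lon ⌊13.55328/2⌋ = 6; lat ⌊6.97800/1⌋ = 6.
Subsquare: lon ⌊1.55328/0.0833333⌋ = 18 → s; lat ⌊0.97800/0.0416667⌋ = 23 → x.
Extended square: lon ⌊0.05328/0.00833333⌋ = 6; lat ⌊0.01967/0.00416667⌋ = 4.

HL66sx64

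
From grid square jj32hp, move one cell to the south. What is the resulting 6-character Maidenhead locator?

Latitude subsquare p = 15; −1 → 14 = o.
The longitude characters are unchanged.

JJ32ho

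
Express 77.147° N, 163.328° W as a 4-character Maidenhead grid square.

AQ87

Add 180° to longitude and 90° to latitude: 16.67, 167.15.
Field: lon ⌊16.67/20⌋ = 0 → A; lat ⌊167.15/10⌋ = 16 → Q.
Square: lon ⌊16.67/2⌋ = 8; lat ⌊7.15/1⌋ = 7.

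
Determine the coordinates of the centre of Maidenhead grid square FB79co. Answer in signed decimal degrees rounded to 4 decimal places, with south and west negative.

Field F=5, B=1: +5·20° lon, +1·10° lat → SW at lon -80°, lat -80°.
Square 7, 9: +7·2° lon, +9·1° lat → SW at lon -66°, lat -71°.
Subsquare c=2, o=14: +2·0.0833333° lon, +14·0.0416667° lat → SW at lon -65.8333°, lat -70.4167°.
Cell spans 0.0833333° lon × 0.0416667° lat. Centre is SW corner plus half of each.
latitude -70.3958, longitude -65.7917.

-70.3958, -65.7917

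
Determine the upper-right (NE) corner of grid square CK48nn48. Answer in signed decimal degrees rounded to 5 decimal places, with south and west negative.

Field C=2, K=10: +2·20° lon, +10·10° lat → SW at lon -140°, lat 10°.
Square 4, 8: +4·2° lon, +8·1° lat → SW at lon -132°, lat 18°.
Subsquare n=13, n=13: +13·0.0833333° lon, +13·0.0416667° lat → SW at lon -130.917°, lat 18.5417°.
Extended square 4, 8: +4·0.00833333° lon, +8·0.00416667° lat → SW at lon -130.883°, lat 18.575°.
Cell spans 0.00833333° lon × 0.00416667° lat. NE corner is SW corner plus one full cell.
latitude 18.57917, longitude -130.87500.

18.57917, -130.87500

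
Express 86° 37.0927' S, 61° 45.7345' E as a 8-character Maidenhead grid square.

MA03vj11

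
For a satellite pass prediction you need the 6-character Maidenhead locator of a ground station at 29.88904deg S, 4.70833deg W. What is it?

Offset from 180°W / 90°S: lon 175.2917°, lat 60.1110°.
Field: lon ⌊175.2917/20⌋ = 8 → I; lat ⌊60.1110/10⌋ = 6 → G.
Square: lon ⌊15.2917/2⌋ = 7; lat ⌊0.1110/1⌋ = 0.
Subsquare: lon ⌊1.2917/0.0833333⌋ = 15 → p; lat ⌊0.1110/0.0416667⌋ = 2 → c.

IG70pc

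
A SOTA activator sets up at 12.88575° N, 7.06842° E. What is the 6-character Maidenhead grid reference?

JK32mv

Shift to the Maidenhead origin (180°W, 90°S): lon 187.0684, lat 102.8858.
Field (20°×10°, letters A–R): 187.0684/20 → 9 → J, 102.8858/10 → 10 → K; chars JK.
Square (2°×1°, digits 0–9): 7.0684/2 → 3, 2.8858/1 → 2; chars 32.
Subsquare (5′×2.5′, letters a–x): 1.0684/0.0833333 → 12 → m, 0.8858/0.0416667 → 21 → v; chars mv.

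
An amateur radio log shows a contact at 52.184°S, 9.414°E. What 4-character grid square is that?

JD47

Add 180° to longitude and 90° to latitude: 189.41, 37.82.
Field: 189.41/20 → 9 → J, 37.82/10 → 3 → D; chars JD.
Square: 9.41/2 → 4, 7.82/1 → 7; chars 47.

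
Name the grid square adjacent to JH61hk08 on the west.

JH61gk98

Longitude extended square 0; −1 → -1, wraps to 9, carry into subsquare.
Longitude subsquare h = 7; −1 → 6 = g.
The latitude characters are unchanged.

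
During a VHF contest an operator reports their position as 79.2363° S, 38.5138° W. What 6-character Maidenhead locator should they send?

HB00rs

Shift to the Maidenhead origin (180°W, 90°S): lon 141.4862, lat 10.7637.
Field: 141.4862/20 → 7 → H, 10.7637/10 → 1 → B; chars HB.
Square: 1.4862/2 → 0, 0.7637/1 → 0; chars 00.
Subsquare: 1.4862/0.0833333 → 17 → r, 0.7637/0.0416667 → 18 → s; chars rs.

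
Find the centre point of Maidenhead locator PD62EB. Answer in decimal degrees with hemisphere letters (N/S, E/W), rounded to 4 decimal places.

57.9375° S, 132.3750° E

Field P=15, D=3: +15·20° lon, +3·10° lat → SW at lon 120°, lat -60°.
Square 6, 2: +6·2° lon, +2·1° lat → SW at lon 132°, lat -58°.
Subsquare e=4, b=1: +4·0.0833333° lon, +1·0.0416667° lat → SW at lon 132.333°, lat -57.9583°.
Cell spans 0.0833333° lon × 0.0416667° lat. Centre is SW corner plus half of each.
latitude 57.9375° S, longitude 132.3750° E.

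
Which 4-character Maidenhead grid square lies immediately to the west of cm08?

BM98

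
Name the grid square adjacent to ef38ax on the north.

EF39aa

Latitude subsquare x = 23; +1 → 24, wraps to 0 = a, carry into square.
Latitude square 8; +1 → 9.
The longitude characters are unchanged.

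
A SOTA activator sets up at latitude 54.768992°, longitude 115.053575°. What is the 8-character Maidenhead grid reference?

OO74ms64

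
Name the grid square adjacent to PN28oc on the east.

Longitude subsquare o = 14; +1 → 15 = p.
The latitude characters are unchanged.

PN28pc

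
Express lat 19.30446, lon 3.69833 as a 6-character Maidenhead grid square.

JK19uh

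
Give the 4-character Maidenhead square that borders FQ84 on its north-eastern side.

FQ95

Longitude square 8; +1 → 9.
Latitude square 4; +1 → 5.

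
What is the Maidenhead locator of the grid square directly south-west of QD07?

Longitude square 0; −1 → -1, wraps to 9, carry into field.
Longitude field Q = 16; −1 → 15 = P.
Latitude square 7; −1 → 6.

PD96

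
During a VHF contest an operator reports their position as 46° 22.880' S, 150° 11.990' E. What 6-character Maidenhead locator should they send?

QE53co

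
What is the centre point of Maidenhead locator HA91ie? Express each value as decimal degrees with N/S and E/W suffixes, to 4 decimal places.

Field H=7, A=0: +7·20° lon, +0·10° lat → SW at lon -40°, lat -90°.
Square 9, 1: +9·2° lon, +1·1° lat → SW at lon -22°, lat -89°.
Subsquare i=8, e=4: +8·0.0833333° lon, +4·0.0416667° lat → SW at lon -21.3333°, lat -88.8333°.
Cell spans 0.0833333° lon × 0.0416667° lat. Centre is SW corner plus half of each.
latitude 88.8125° S, longitude 21.2917° W.

88.8125° S, 21.2917° W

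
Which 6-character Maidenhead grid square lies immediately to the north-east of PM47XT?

Longitude subsquare x = 23; +1 → 24, wraps to 0 = a, carry into square.
Longitude square 4; +1 → 5.
Latitude subsquare t = 19; +1 → 20 = u.

PM57au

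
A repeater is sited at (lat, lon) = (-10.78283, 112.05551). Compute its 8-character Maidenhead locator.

Shift to the Maidenhead origin (180°W, 90°S): lon 292.05551, lat 79.21717.
Field (20°×10°, letters A–R): 292.05551/20 → 14 → O, 79.21717/10 → 7 → H; chars OH.
Square (2°×1°, digits 0–9): 12.05551/2 → 6, 9.21717/1 → 9; chars 69.
Subsquare (5′×2.5′, letters a–x): 0.05551/0.0833333 → 0 → a, 0.21717/0.0416667 → 5 → f; chars af.
Extended square (30″×15″, digits 0–9): 0.05551/0.00833333 → 6, 0.00884/0.00416667 → 2; chars 62.

OH69af62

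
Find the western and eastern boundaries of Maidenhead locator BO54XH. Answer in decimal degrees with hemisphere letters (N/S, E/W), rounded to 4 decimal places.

Field B=1, O=14: +1·20° lon, +14·10° lat → SW at lon -160°, lat 50°.
Square 5, 4: +5·2° lon, +4·1° lat → SW at lon -150°, lat 54°.
Subsquare x=23, h=7: +23·0.0833333° lon, +7·0.0416667° lat → SW at lon -148.083°, lat 54.2917°.
Cell spans 0.0833333° lon × 0.0416667° lat.
west 148.0833° W, east 148.0000° W.

148.0833° W, 148.0000° W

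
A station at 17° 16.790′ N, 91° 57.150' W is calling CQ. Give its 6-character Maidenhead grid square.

Offset from 180°W / 90°S: lon 88.0475°, lat 107.2798°.
Field: 88.0475/20 → 4 → E, 107.2798/10 → 10 → K; chars EK.
Square: 8.0475/2 → 4, 7.2798/1 → 7; chars 47.
Subsquare: 0.0475/0.0833333 → 0 → a, 0.2798/0.0416667 → 6 → g; chars ag.

EK47ag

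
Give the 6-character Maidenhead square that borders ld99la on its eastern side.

LD99ma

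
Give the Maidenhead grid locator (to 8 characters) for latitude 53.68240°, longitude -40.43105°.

Add 180° to longitude and 90° to latitude: 139.56895, 143.68240.
Field: 139.56895/20 → 6 → G, 143.68240/10 → 14 → O; chars GO.
Square: 19.56895/2 → 9, 3.68240/1 → 3; chars 93.
Subsquare: 1.56895/0.0833333 → 18 → s, 0.68240/0.0416667 → 16 → q; chars sq.
Extended square: 0.06895/0.00833333 → 8, 0.01573/0.00416667 → 3; chars 83.

GO93sq83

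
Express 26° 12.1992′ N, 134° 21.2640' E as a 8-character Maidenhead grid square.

PL76ee28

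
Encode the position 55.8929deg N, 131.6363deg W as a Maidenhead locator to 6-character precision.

Shift to the Maidenhead origin (180°W, 90°S): lon 48.3637, lat 145.8929.
Field: lon ⌊48.3637/20⌋ = 2 → C; lat ⌊145.8929/10⌋ = 14 → O.
Square: lon ⌊8.3637/2⌋ = 4; lat ⌊5.8929/1⌋ = 5.
Subsquare: lon ⌊0.3637/0.0833333⌋ = 4 → e; lat ⌊0.8929/0.0416667⌋ = 21 → v.

CO45ev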